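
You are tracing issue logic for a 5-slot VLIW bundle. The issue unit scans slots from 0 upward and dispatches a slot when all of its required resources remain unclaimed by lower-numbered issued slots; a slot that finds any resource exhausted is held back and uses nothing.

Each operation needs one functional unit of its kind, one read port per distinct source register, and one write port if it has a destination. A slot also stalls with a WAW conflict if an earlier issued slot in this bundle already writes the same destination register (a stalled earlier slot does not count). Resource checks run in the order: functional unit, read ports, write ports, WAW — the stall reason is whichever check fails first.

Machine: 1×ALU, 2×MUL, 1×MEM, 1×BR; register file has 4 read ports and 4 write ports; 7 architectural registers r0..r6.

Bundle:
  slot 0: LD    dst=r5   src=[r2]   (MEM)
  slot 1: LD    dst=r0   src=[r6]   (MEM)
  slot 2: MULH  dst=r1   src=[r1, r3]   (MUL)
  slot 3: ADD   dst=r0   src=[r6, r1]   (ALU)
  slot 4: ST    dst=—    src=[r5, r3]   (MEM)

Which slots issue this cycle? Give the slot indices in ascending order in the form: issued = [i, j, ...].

issued = [0, 2]

  0. MEM→r5 ⇒ go  {1A/2Mu/0Ld/1B | 3r 3w}
  1. MEM→r0 ⇒ no(FU)  {1A/2Mu/0Ld/1B | 3r 3w}
  2. MUL→r1 ⇒ go  {1A/1Mu/0Ld/1B | 1r 2w}
  3. ALU→r0 ⇒ no(RD_PORT)  {1A/1Mu/0Ld/1B | 1r 2w}
  4. MEM ⇒ no(FU)  {1A/1Mu/0Ld/1B | 1r 2w}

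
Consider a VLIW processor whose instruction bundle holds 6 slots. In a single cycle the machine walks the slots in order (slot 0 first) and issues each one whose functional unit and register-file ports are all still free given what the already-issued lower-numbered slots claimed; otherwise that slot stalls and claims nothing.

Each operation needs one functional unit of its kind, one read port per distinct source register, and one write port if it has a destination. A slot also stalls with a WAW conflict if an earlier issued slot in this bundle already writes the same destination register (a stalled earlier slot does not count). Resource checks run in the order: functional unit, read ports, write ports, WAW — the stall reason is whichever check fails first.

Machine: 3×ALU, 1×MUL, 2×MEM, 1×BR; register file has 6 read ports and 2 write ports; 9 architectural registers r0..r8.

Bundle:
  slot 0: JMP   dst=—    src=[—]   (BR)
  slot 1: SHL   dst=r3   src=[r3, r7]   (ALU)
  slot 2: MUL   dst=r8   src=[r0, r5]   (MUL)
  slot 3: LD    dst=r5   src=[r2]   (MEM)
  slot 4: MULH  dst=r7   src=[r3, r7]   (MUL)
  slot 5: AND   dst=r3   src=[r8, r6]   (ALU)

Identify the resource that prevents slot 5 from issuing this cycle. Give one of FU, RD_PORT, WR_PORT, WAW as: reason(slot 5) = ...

(0) want 1×BR +0rd +0wr — yes → AL3|MU1|ME2|BR0|rd6|wr2
(1) want 1×ALU +2rd +1wr — yes → AL2|MU1|ME2|BR0|rd4|wr1
(2) want 1×MUL +2rd +1wr — yes → AL2|MU0|ME2|BR0|rd2|wr0
(3) want 1×MEM +1rd +1wr — WR_PORT → AL2|MU0|ME2|BR0|rd2|wr0
(4) want 1×MUL +2rd +1wr — FU → AL2|MU0|ME2|BR0|rd2|wr0
(5) want 1×ALU +2rd +1wr — WR_PORT → AL2|MU0|ME2|BR0|rd2|wr0

reason(slot 5) = WR_PORT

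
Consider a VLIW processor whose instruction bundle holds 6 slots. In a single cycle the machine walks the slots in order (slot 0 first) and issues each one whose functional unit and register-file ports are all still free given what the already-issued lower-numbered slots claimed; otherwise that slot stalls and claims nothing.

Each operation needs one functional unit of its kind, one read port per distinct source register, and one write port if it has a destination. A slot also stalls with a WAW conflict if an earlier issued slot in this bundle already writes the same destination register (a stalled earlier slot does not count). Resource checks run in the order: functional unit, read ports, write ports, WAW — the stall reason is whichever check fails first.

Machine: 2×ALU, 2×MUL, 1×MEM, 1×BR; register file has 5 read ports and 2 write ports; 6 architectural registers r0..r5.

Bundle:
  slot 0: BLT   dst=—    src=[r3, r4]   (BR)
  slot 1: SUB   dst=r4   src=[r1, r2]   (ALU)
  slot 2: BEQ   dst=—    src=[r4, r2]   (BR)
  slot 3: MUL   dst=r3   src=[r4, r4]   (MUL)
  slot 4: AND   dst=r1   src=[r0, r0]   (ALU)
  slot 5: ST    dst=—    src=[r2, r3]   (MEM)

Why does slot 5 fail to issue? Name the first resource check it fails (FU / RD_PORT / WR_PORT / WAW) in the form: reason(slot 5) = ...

reason(slot 5) = RD_PORT

[0] BR needs rd=2 wr=0: ok; after: ALU=2 MUL=2 MEM=1 BR=0, R=3, W=2
[1] ALU needs rd=2 wr=1: ok; after: ALU=1 MUL=2 MEM=1 BR=0, R=1, W=1
[2] BR needs rd=2 wr=0: FU; after: ALU=1 MUL=2 MEM=1 BR=0, R=1, W=1
[3] MUL needs rd=1 wr=1: ok; after: ALU=1 MUL=1 MEM=1 BR=0, R=0, W=0
[4] ALU needs rd=1 wr=1: RD_PORT; after: ALU=1 MUL=1 MEM=1 BR=0, R=0, W=0
[5] MEM needs rd=2 wr=0: RD_PORT; after: ALU=1 MUL=1 MEM=1 BR=0, R=0, W=0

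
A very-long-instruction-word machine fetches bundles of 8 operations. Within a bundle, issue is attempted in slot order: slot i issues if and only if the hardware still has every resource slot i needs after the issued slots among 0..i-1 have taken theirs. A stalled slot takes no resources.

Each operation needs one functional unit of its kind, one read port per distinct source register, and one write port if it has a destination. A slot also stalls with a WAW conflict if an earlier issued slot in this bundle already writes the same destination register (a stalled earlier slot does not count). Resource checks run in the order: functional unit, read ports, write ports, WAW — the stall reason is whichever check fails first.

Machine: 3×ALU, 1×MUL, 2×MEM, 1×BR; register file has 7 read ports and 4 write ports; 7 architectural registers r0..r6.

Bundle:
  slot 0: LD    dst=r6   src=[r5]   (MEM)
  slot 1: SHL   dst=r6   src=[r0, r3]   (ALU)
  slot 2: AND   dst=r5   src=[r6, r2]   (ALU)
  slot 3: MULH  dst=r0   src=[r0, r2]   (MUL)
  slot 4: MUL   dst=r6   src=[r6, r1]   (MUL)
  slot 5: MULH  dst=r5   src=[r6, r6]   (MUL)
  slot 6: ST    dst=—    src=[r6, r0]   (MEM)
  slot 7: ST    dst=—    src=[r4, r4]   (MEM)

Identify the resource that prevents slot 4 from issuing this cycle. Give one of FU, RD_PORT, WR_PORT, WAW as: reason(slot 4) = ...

reason(slot 4) = FU

  0. MEM→r6 ⇒ go  {3A/1Mu/1Ld/1B | 6r 3w}
  1. ALU→r6 ⇒ no(WAW)  {3A/1Mu/1Ld/1B | 6r 3w}
  2. ALU→r5 ⇒ go  {2A/1Mu/1Ld/1B | 4r 2w}
  3. MUL→r0 ⇒ go  {2A/0Mu/1Ld/1B | 2r 1w}
  4. MUL→r6 ⇒ no(FU)  {2A/0Mu/1Ld/1B | 2r 1w}
  5. MUL→r5 ⇒ no(FU)  {2A/0Mu/1Ld/1B | 2r 1w}
  6. MEM ⇒ go  {2A/0Mu/0Ld/1B | 0r 1w}
  7. MEM ⇒ no(FU)  {2A/0Mu/0Ld/1B | 0r 1w}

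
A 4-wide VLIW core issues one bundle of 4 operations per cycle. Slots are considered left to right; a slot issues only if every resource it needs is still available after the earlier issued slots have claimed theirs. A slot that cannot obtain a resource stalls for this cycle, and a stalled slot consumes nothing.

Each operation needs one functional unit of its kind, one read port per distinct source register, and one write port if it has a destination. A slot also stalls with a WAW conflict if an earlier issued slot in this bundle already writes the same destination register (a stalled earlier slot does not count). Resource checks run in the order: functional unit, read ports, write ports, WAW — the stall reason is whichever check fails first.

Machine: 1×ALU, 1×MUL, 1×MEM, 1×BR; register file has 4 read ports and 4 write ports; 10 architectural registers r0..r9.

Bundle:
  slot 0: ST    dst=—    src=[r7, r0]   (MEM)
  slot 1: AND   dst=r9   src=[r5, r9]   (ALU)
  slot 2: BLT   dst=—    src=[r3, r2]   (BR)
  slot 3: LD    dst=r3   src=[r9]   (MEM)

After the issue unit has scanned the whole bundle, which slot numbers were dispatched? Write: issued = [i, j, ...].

(0) want 1×MEM +2rd +0wr — yes → AL1|MU1|ME0|BR1|rd2|wr4
(1) want 1×ALU +2rd +1wr — yes → AL0|MU1|ME0|BR1|rd0|wr3
(2) want 1×BR +2rd +0wr — RD_PORT → AL0|MU1|ME0|BR1|rd0|wr3
(3) want 1×MEM +1rd +1wr — FU → AL0|MU1|ME0|BR1|rd0|wr3

issued = [0, 1]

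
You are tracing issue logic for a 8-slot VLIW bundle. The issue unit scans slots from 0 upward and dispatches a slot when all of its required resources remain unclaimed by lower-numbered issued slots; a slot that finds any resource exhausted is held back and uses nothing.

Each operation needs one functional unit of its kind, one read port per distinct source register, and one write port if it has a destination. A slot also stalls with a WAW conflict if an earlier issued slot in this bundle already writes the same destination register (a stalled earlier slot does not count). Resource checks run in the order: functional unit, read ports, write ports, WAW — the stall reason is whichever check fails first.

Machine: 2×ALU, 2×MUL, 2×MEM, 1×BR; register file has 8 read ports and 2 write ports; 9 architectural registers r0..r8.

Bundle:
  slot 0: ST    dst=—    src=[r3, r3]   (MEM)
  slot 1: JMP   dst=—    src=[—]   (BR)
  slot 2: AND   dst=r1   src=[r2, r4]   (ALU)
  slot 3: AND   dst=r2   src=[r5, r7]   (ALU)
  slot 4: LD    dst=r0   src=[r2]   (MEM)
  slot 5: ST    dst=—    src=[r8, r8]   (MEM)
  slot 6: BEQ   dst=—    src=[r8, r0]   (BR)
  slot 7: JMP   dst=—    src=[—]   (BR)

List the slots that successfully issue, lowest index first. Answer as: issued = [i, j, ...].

(0) want 1×MEM +1rd +0wr — yes → AL2|MU2|ME1|BR1|rd7|wr2
(1) want 1×BR +0rd +0wr — yes → AL2|MU2|ME1|BR0|rd7|wr2
(2) want 1×ALU +2rd +1wr — yes → AL1|MU2|ME1|BR0|rd5|wr1
(3) want 1×ALU +2rd +1wr — yes → AL0|MU2|ME1|BR0|rd3|wr0
(4) want 1×MEM +1rd +1wr — WR_PORT → AL0|MU2|ME1|BR0|rd3|wr0
(5) want 1×MEM +1rd +0wr — yes → AL0|MU2|ME0|BR0|rd2|wr0
(6) want 1×BR +2rd +0wr — FU → AL0|MU2|ME0|BR0|rd2|wr0
(7) want 1×BR +0rd +0wr — FU → AL0|MU2|ME0|BR0|rd2|wr0

issued = [0, 1, 2, 3, 5]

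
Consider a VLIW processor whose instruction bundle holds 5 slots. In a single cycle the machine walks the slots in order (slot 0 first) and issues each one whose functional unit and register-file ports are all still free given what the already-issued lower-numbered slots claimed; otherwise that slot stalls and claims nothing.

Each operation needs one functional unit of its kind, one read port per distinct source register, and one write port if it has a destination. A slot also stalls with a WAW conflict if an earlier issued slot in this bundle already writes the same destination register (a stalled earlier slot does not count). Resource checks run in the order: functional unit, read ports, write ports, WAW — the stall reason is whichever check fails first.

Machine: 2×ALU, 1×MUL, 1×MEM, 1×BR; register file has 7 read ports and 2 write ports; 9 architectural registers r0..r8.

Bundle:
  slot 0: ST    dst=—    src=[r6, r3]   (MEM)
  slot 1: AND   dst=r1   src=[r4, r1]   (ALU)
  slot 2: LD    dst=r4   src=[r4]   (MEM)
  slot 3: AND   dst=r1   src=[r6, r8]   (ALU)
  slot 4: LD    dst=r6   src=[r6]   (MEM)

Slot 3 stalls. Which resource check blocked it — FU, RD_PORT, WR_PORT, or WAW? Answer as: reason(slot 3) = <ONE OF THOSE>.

(0) want 1×MEM +2rd +0wr — yes → AL2|MU1|ME0|BR1|rd5|wr2
(1) want 1×ALU +2rd +1wr — yes → AL1|MU1|ME0|BR1|rd3|wr1
(2) want 1×MEM +1rd +1wr — FU → AL1|MU1|ME0|BR1|rd3|wr1
(3) want 1×ALU +2rd +1wr — WAW → AL1|MU1|ME0|BR1|rd3|wr1
(4) want 1×MEM +1rd +1wr — FU → AL1|MU1|ME0|BR1|rd3|wr1

reason(slot 3) = WAW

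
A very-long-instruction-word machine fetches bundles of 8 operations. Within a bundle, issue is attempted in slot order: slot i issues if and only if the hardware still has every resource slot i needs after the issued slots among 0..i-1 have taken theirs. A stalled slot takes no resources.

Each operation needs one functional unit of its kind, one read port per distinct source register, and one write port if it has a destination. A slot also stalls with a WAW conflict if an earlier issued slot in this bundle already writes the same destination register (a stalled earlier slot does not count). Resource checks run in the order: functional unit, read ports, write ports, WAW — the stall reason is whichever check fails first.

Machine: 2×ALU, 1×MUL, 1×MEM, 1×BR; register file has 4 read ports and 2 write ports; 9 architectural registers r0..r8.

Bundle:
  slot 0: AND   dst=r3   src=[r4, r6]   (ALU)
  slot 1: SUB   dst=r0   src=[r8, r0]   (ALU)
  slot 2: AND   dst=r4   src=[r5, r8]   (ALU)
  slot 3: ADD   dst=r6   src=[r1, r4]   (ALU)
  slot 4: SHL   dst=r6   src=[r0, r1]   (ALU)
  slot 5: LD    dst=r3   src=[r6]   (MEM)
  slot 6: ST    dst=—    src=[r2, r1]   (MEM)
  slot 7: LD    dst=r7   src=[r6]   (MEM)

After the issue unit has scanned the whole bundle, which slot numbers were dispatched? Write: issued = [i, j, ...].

#0 ALU src=r4,r6 dispatched  <A:1 Mu:1 Ld:1 B:1 rd:2 wr:1>
#1 ALU src=r8,r0 dispatched  <A:0 Mu:1 Ld:1 B:1 rd:0 wr:0>
#2 ALU src=r5,r8 held:FU  <A:0 Mu:1 Ld:1 B:1 rd:0 wr:0>
#3 ALU src=r1,r4 held:FU  <A:0 Mu:1 Ld:1 B:1 rd:0 wr:0>
#4 ALU src=r0,r1 held:FU  <A:0 Mu:1 Ld:1 B:1 rd:0 wr:0>
#5 MEM src=r6 held:RD_PORT  <A:0 Mu:1 Ld:1 B:1 rd:0 wr:0>
#6 MEM src=r2,r1 held:RD_PORT  <A:0 Mu:1 Ld:1 B:1 rd:0 wr:0>
#7 MEM src=r6 held:RD_PORT  <A:0 Mu:1 Ld:1 B:1 rd:0 wr:0>

issued = [0, 1]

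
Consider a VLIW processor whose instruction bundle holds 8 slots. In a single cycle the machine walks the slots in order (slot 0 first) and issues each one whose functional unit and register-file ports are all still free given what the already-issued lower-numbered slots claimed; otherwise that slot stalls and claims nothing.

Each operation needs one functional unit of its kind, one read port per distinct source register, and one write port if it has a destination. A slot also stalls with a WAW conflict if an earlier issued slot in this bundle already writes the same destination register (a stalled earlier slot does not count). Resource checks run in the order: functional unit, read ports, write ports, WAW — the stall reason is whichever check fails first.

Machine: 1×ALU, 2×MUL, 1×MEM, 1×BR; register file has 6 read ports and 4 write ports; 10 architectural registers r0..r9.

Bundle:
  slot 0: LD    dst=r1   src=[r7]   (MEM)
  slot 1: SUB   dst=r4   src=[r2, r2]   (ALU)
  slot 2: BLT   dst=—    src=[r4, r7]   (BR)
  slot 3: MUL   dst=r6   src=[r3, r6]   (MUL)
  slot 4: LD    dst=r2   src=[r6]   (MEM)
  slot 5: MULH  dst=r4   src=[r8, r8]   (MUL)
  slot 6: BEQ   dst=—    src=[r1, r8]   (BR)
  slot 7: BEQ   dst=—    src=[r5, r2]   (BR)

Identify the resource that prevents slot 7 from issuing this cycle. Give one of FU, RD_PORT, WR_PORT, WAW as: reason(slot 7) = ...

(0) want 1×MEM +1rd +1wr — yes → AL1|MU2|ME0|BR1|rd5|wr3
(1) want 1×ALU +1rd +1wr — yes → AL0|MU2|ME0|BR1|rd4|wr2
(2) want 1×BR +2rd +0wr — yes → AL0|MU2|ME0|BR0|rd2|wr2
(3) want 1×MUL +2rd +1wr — yes → AL0|MU1|ME0|BR0|rd0|wr1
(4) want 1×MEM +1rd +1wr — FU → AL0|MU1|ME0|BR0|rd0|wr1
(5) want 1×MUL +1rd +1wr — RD_PORT → AL0|MU1|ME0|BR0|rd0|wr1
(6) want 1×BR +2rd +0wr — FU → AL0|MU1|ME0|BR0|rd0|wr1
(7) want 1×BR +2rd +0wr — FU → AL0|MU1|ME0|BR0|rd0|wr1

reason(slot 7) = FU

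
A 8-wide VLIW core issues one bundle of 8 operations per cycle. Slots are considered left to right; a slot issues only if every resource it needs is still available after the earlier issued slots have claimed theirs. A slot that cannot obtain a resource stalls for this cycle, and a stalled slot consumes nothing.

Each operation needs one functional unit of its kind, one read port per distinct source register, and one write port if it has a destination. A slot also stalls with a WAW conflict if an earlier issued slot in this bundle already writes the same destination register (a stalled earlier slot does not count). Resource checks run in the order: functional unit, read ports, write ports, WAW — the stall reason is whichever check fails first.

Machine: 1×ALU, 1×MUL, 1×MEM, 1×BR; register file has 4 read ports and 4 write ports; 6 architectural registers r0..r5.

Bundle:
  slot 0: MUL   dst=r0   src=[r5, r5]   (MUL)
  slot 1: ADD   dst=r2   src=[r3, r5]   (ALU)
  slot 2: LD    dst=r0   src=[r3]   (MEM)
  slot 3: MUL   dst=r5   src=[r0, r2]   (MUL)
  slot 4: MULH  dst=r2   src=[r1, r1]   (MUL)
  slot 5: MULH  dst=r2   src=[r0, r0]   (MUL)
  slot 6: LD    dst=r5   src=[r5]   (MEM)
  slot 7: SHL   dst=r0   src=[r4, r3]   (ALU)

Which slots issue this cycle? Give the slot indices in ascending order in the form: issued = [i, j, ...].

issued = [0, 1, 6]

[0] MUL needs rd=1 wr=1: ok; after: ALU=1 MUL=0 MEM=1 BR=1, R=3, W=3
[1] ALU needs rd=2 wr=1: ok; after: ALU=0 MUL=0 MEM=1 BR=1, R=1, W=2
[2] MEM needs rd=1 wr=1: WAW; after: ALU=0 MUL=0 MEM=1 BR=1, R=1, W=2
[3] MUL needs rd=2 wr=1: FU; after: ALU=0 MUL=0 MEM=1 BR=1, R=1, W=2
[4] MUL needs rd=1 wr=1: FU; after: ALU=0 MUL=0 MEM=1 BR=1, R=1, W=2
[5] MUL needs rd=1 wr=1: FU; after: ALU=0 MUL=0 MEM=1 BR=1, R=1, W=2
[6] MEM needs rd=1 wr=1: ok; after: ALU=0 MUL=0 MEM=0 BR=1, R=0, W=1
[7] ALU needs rd=2 wr=1: FU; after: ALU=0 MUL=0 MEM=0 BR=1, R=0, W=1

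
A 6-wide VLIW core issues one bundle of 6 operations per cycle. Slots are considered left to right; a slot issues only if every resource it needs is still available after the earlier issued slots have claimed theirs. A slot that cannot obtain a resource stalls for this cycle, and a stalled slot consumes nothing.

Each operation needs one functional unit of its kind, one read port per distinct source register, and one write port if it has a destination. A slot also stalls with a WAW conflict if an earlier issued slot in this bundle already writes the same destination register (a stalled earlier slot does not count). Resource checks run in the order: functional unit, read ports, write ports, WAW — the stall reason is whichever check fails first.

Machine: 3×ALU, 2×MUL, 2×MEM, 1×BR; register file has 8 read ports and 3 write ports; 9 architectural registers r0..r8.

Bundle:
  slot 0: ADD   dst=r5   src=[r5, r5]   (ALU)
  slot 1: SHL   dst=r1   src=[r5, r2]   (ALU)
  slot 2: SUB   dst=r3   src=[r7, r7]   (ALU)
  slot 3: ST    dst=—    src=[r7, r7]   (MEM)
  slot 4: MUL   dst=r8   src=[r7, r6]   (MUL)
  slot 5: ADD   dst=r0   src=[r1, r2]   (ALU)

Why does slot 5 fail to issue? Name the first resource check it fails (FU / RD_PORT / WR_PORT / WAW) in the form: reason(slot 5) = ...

reason(slot 5) = FU

(0) want 1×ALU +1rd +1wr — yes → AL2|MU2|ME2|BR1|rd7|wr2
(1) want 1×ALU +2rd +1wr — yes → AL1|MU2|ME2|BR1|rd5|wr1
(2) want 1×ALU +1rd +1wr — yes → AL0|MU2|ME2|BR1|rd4|wr0
(3) want 1×MEM +1rd +0wr — yes → AL0|MU2|ME1|BR1|rd3|wr0
(4) want 1×MUL +2rd +1wr — WR_PORT → AL0|MU2|ME1|BR1|rd3|wr0
(5) want 1×ALU +2rd +1wr — FU → AL0|MU2|ME1|BR1|rd3|wr0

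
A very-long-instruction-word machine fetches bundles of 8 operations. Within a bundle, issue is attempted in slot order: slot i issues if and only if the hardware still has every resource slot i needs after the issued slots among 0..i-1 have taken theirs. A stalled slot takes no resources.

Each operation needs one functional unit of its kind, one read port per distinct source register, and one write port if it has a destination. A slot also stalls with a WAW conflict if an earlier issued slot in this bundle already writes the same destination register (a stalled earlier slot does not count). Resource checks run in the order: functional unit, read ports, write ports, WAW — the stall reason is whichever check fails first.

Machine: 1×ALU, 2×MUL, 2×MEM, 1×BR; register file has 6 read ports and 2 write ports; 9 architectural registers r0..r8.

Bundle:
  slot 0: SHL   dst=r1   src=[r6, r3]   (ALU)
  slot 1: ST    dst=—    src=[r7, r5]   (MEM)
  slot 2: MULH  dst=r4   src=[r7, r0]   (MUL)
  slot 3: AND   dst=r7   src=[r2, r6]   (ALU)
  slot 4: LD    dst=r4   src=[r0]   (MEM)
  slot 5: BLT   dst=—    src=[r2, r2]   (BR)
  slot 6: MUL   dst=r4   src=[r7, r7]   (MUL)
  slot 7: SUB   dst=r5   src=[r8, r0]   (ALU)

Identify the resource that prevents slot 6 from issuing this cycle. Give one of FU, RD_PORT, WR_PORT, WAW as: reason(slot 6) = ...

reason(slot 6) = RD_PORT

(0) want 1×ALU +2rd +1wr — yes → AL0|MU2|ME2|BR1|rd4|wr1
(1) want 1×MEM +2rd +0wr — yes → AL0|MU2|ME1|BR1|rd2|wr1
(2) want 1×MUL +2rd +1wr — yes → AL0|MU1|ME1|BR1|rd0|wr0
(3) want 1×ALU +2rd +1wr — FU → AL0|MU1|ME1|BR1|rd0|wr0
(4) want 1×MEM +1rd +1wr — RD_PORT → AL0|MU1|ME1|BR1|rd0|wr0
(5) want 1×BR +1rd +0wr — RD_PORT → AL0|MU1|ME1|BR1|rd0|wr0
(6) want 1×MUL +1rd +1wr — RD_PORT → AL0|MU1|ME1|BR1|rd0|wr0
(7) want 1×ALU +2rd +1wr — FU → AL0|MU1|ME1|BR1|rd0|wr0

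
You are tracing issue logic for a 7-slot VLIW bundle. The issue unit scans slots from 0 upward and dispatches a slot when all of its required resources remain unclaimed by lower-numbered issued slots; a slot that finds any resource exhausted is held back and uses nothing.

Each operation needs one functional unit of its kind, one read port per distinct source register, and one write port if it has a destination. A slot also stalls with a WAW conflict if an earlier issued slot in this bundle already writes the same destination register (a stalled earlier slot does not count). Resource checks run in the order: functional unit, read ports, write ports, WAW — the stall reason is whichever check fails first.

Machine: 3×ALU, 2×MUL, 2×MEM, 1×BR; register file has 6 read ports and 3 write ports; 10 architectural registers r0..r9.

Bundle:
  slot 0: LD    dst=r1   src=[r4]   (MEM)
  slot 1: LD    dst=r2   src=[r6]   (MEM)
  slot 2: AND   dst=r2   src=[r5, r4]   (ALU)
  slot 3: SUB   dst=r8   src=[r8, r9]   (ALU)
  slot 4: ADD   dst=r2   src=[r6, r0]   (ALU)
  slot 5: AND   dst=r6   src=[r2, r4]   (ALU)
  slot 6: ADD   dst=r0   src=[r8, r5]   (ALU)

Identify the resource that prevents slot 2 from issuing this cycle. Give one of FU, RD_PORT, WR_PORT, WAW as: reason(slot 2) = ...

reason(slot 2) = WAW

#0 MEM src=r4 dispatched  <A:3 Mu:2 Ld:1 B:1 rd:5 wr:2>
#1 MEM src=r6 dispatched  <A:3 Mu:2 Ld:0 B:1 rd:4 wr:1>
#2 ALU src=r5,r4 held:WAW  <A:3 Mu:2 Ld:0 B:1 rd:4 wr:1>
#3 ALU src=r8,r9 dispatched  <A:2 Mu:2 Ld:0 B:1 rd:2 wr:0>
#4 ALU src=r6,r0 held:WR_PORT  <A:2 Mu:2 Ld:0 B:1 rd:2 wr:0>
#5 ALU src=r2,r4 held:WR_PORT  <A:2 Mu:2 Ld:0 B:1 rd:2 wr:0>
#6 ALU src=r8,r5 held:WR_PORT  <A:2 Mu:2 Ld:0 B:1 rd:2 wr:0>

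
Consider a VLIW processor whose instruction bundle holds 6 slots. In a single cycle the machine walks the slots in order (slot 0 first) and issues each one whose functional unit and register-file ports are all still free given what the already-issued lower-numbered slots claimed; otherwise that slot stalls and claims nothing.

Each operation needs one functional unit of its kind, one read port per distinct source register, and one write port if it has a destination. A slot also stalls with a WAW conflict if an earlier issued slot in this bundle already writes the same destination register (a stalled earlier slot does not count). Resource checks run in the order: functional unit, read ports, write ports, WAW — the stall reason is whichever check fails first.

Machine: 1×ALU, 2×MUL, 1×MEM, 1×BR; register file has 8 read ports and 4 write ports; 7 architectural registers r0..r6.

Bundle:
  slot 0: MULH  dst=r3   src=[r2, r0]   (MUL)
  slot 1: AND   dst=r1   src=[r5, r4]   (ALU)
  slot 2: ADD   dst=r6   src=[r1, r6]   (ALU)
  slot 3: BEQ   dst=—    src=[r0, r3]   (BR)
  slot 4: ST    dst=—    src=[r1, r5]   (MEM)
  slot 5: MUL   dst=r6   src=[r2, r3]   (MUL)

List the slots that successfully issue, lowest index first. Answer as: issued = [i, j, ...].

issued = [0, 1, 3, 4]

(0) want 1×MUL +2rd +1wr — yes → AL1|MU1|ME1|BR1|rd6|wr3
(1) want 1×ALU +2rd +1wr — yes → AL0|MU1|ME1|BR1|rd4|wr2
(2) want 1×ALU +2rd +1wr — FU → AL0|MU1|ME1|BR1|rd4|wr2
(3) want 1×BR +2rd +0wr — yes → AL0|MU1|ME1|BR0|rd2|wr2
(4) want 1×MEM +2rd +0wr — yes → AL0|MU1|ME0|BR0|rd0|wr2
(5) want 1×MUL +2rd +1wr — RD_PORT → AL0|MU1|ME0|BR0|rd0|wr2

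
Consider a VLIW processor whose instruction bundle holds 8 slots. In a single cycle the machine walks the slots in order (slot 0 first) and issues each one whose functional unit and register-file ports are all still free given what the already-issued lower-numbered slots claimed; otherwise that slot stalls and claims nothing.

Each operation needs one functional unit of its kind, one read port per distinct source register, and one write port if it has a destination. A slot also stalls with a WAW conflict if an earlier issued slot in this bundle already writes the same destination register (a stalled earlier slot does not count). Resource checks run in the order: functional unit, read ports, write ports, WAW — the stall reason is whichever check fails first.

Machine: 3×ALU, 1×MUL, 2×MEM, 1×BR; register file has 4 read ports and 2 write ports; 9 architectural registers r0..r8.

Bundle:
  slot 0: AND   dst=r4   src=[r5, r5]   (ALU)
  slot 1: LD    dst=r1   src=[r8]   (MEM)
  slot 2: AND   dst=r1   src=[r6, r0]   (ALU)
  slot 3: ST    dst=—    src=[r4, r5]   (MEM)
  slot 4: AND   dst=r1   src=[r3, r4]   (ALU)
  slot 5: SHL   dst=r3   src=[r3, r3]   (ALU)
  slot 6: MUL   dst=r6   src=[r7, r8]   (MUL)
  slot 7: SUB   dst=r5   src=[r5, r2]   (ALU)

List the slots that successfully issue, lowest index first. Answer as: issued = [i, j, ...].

issued = [0, 1, 3]

#0 ALU src=r5,r5 dispatched  <A:2 Mu:1 Ld:2 B:1 rd:3 wr:1>
#1 MEM src=r8 dispatched  <A:2 Mu:1 Ld:1 B:1 rd:2 wr:0>
#2 ALU src=r6,r0 held:WR_PORT  <A:2 Mu:1 Ld:1 B:1 rd:2 wr:0>
#3 MEM src=r4,r5 dispatched  <A:2 Mu:1 Ld:0 B:1 rd:0 wr:0>
#4 ALU src=r3,r4 held:RD_PORT  <A:2 Mu:1 Ld:0 B:1 rd:0 wr:0>
#5 ALU src=r3,r3 held:RD_PORT  <A:2 Mu:1 Ld:0 B:1 rd:0 wr:0>
#6 MUL src=r7,r8 held:RD_PORT  <A:2 Mu:1 Ld:0 B:1 rd:0 wr:0>
#7 ALU src=r5,r2 held:RD_PORT  <A:2 Mu:1 Ld:0 B:1 rd:0 wr:0>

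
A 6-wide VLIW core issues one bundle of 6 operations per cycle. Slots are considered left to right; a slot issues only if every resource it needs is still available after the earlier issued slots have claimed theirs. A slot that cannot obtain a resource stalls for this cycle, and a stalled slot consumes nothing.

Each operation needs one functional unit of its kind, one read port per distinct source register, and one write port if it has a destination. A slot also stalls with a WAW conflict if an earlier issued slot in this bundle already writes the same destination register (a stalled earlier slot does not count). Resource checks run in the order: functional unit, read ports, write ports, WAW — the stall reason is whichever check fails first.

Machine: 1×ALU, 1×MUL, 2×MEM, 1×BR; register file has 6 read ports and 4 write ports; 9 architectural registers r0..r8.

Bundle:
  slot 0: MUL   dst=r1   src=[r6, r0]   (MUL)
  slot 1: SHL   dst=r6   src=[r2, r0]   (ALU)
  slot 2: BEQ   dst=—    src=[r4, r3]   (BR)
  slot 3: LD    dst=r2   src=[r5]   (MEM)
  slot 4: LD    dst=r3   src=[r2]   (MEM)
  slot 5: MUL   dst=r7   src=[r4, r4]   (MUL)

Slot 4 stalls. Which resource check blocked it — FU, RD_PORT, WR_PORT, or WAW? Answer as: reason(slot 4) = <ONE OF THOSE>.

#0 MUL src=r6,r0 dispatched  <A:1 Mu:0 Ld:2 B:1 rd:4 wr:3>
#1 ALU src=r2,r0 dispatched  <A:0 Mu:0 Ld:2 B:1 rd:2 wr:2>
#2 BR src=r4,r3 dispatched  <A:0 Mu:0 Ld:2 B:0 rd:0 wr:2>
#3 MEM src=r5 held:RD_PORT  <A:0 Mu:0 Ld:2 B:0 rd:0 wr:2>
#4 MEM src=r2 held:RD_PORT  <A:0 Mu:0 Ld:2 B:0 rd:0 wr:2>
#5 MUL src=r4,r4 held:FU  <A:0 Mu:0 Ld:2 B:0 rd:0 wr:2>

reason(slot 4) = RD_PORT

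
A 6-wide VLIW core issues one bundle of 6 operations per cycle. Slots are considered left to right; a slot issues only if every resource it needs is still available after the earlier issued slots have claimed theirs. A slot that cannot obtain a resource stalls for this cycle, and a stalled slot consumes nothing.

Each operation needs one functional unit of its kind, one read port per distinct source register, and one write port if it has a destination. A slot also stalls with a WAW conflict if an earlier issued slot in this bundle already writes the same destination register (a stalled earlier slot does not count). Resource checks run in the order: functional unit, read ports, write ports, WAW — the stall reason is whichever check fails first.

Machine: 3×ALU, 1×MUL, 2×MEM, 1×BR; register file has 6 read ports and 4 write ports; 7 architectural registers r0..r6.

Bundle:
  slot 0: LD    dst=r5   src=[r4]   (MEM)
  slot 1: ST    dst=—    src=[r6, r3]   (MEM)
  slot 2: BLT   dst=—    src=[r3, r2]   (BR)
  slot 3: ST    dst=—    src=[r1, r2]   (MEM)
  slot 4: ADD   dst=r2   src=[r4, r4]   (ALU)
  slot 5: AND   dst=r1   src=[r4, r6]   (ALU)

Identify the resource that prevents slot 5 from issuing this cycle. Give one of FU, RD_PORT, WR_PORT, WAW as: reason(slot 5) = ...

reason(slot 5) = RD_PORT

[0] MEM needs rd=1 wr=1: ok; after: ALU=3 MUL=1 MEM=1 BR=1, R=5, W=3
[1] MEM needs rd=2 wr=0: ok; after: ALU=3 MUL=1 MEM=0 BR=1, R=3, W=3
[2] BR needs rd=2 wr=0: ok; after: ALU=3 MUL=1 MEM=0 BR=0, R=1, W=3
[3] MEM needs rd=2 wr=0: FU; after: ALU=3 MUL=1 MEM=0 BR=0, R=1, W=3
[4] ALU needs rd=1 wr=1: ok; after: ALU=2 MUL=1 MEM=0 BR=0, R=0, W=2
[5] ALU needs rd=2 wr=1: RD_PORT; after: ALU=2 MUL=1 MEM=0 BR=0, R=0, W=2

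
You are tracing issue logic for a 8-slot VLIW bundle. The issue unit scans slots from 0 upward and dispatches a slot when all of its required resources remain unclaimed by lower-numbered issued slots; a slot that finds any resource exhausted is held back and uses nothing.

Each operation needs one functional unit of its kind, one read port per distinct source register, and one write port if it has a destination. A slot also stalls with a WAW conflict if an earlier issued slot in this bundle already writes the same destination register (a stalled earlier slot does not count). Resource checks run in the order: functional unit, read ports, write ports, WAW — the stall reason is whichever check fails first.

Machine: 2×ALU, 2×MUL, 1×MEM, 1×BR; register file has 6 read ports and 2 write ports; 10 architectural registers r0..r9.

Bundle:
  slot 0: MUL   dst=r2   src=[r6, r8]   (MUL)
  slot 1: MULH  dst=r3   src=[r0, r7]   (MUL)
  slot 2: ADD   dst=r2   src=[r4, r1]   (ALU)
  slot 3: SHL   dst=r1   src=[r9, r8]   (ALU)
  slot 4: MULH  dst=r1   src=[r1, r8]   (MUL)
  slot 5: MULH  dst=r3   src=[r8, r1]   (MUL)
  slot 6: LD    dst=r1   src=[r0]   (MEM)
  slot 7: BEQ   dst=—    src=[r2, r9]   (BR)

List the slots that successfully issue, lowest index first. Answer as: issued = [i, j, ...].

[0] MUL needs rd=2 wr=1: ok; after: ALU=2 MUL=1 MEM=1 BR=1, R=4, W=1
[1] MUL needs rd=2 wr=1: ok; after: ALU=2 MUL=0 MEM=1 BR=1, R=2, W=0
[2] ALU needs rd=2 wr=1: WR_PORT; after: ALU=2 MUL=0 MEM=1 BR=1, R=2, W=0
[3] ALU needs rd=2 wr=1: WR_PORT; after: ALU=2 MUL=0 MEM=1 BR=1, R=2, W=0
[4] MUL needs rd=2 wr=1: FU; after: ALU=2 MUL=0 MEM=1 BR=1, R=2, W=0
[5] MUL needs rd=2 wr=1: FU; after: ALU=2 MUL=0 MEM=1 BR=1, R=2, W=0
[6] MEM needs rd=1 wr=1: WR_PORT; after: ALU=2 MUL=0 MEM=1 BR=1, R=2, W=0
[7] BR needs rd=2 wr=0: ok; after: ALU=2 MUL=0 MEM=1 BR=0, R=0, W=0

issued = [0, 1, 7]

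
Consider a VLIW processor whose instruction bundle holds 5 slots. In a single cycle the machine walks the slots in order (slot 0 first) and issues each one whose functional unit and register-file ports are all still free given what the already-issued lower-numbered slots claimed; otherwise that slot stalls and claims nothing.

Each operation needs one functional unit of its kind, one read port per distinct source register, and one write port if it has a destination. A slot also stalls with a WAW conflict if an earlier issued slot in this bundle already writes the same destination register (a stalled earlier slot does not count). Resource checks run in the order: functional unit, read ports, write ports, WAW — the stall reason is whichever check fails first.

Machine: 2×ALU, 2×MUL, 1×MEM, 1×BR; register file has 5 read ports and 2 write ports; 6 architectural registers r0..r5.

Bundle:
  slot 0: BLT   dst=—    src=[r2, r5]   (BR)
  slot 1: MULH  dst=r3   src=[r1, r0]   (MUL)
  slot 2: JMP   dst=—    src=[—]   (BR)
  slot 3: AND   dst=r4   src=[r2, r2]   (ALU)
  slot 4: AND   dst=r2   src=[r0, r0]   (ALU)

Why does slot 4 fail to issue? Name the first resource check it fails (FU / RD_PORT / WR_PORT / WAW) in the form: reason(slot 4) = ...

reason(slot 4) = RD_PORT

#0 BR src=r2,r5 dispatched  <A:2 Mu:2 Ld:1 B:0 rd:3 wr:2>
#1 MUL src=r1,r0 dispatched  <A:2 Mu:1 Ld:1 B:0 rd:1 wr:1>
#2 BR src=- held:FU  <A:2 Mu:1 Ld:1 B:0 rd:1 wr:1>
#3 ALU src=r2,r2 dispatched  <A:1 Mu:1 Ld:1 B:0 rd:0 wr:0>
#4 ALU src=r0,r0 held:RD_PORT  <A:1 Mu:1 Ld:1 B:0 rd:0 wr:0>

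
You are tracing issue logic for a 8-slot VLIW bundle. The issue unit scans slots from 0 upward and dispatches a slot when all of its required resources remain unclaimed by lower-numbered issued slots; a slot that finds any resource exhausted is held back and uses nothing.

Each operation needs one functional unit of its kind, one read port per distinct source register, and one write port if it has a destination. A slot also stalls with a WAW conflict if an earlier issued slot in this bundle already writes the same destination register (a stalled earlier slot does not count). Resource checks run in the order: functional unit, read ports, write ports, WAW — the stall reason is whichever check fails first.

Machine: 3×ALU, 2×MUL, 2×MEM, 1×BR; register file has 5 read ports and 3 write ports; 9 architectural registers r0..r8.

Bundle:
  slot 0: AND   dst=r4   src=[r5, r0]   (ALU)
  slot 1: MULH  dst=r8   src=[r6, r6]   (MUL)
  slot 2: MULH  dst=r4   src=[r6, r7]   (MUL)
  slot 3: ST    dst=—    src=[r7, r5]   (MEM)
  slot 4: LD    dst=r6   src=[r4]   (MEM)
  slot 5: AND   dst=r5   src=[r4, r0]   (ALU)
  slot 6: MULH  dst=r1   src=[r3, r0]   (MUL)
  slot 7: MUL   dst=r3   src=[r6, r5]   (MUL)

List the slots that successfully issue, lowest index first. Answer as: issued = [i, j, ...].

#0 ALU src=r5,r0 dispatched  <A:2 Mu:2 Ld:2 B:1 rd:3 wr:2>
#1 MUL src=r6,r6 dispatched  <A:2 Mu:1 Ld:2 B:1 rd:2 wr:1>
#2 MUL src=r6,r7 held:WAW  <A:2 Mu:1 Ld:2 B:1 rd:2 wr:1>
#3 MEM src=r7,r5 dispatched  <A:2 Mu:1 Ld:1 B:1 rd:0 wr:1>
#4 MEM src=r4 held:RD_PORT  <A:2 Mu:1 Ld:1 B:1 rd:0 wr:1>
#5 ALU src=r4,r0 held:RD_PORT  <A:2 Mu:1 Ld:1 B:1 rd:0 wr:1>
#6 MUL src=r3,r0 held:RD_PORT  <A:2 Mu:1 Ld:1 B:1 rd:0 wr:1>
#7 MUL src=r6,r5 held:RD_PORT  <A:2 Mu:1 Ld:1 B:1 rd:0 wr:1>

issued = [0, 1, 3]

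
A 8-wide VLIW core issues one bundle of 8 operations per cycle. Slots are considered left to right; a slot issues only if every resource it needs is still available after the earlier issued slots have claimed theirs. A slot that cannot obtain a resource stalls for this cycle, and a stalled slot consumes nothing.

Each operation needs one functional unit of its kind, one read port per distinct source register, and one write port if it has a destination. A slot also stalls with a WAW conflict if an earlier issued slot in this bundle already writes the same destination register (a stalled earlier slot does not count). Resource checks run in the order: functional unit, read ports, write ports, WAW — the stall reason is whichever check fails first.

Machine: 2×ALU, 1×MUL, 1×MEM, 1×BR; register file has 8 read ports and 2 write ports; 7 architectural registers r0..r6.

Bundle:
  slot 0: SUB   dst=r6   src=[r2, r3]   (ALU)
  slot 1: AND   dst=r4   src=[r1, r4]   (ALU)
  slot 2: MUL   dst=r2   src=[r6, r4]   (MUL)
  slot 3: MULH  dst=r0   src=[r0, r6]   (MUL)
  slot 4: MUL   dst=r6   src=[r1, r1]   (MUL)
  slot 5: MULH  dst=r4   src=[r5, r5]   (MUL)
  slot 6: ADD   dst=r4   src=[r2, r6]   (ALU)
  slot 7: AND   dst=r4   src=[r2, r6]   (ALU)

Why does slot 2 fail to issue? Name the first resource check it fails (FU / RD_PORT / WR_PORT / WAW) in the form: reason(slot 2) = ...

reason(slot 2) = WR_PORT

slot 0 (ALU): ISSUE — free A1,Mu1,Ld1,B1 rp6 wp1
slot 1 (ALU): ISSUE — free A0,Mu1,Ld1,B1 rp4 wp0
slot 2 (MUL): stall WR_PORT — free A0,Mu1,Ld1,B1 rp4 wp0
slot 3 (MUL): stall WR_PORT — free A0,Mu1,Ld1,B1 rp4 wp0
slot 4 (MUL): stall WR_PORT — free A0,Mu1,Ld1,B1 rp4 wp0
slot 5 (MUL): stall WR_PORT — free A0,Mu1,Ld1,B1 rp4 wp0
slot 6 (ALU): stall FU — free A0,Mu1,Ld1,B1 rp4 wp0
slot 7 (ALU): stall FU — free A0,Mu1,Ld1,B1 rp4 wp0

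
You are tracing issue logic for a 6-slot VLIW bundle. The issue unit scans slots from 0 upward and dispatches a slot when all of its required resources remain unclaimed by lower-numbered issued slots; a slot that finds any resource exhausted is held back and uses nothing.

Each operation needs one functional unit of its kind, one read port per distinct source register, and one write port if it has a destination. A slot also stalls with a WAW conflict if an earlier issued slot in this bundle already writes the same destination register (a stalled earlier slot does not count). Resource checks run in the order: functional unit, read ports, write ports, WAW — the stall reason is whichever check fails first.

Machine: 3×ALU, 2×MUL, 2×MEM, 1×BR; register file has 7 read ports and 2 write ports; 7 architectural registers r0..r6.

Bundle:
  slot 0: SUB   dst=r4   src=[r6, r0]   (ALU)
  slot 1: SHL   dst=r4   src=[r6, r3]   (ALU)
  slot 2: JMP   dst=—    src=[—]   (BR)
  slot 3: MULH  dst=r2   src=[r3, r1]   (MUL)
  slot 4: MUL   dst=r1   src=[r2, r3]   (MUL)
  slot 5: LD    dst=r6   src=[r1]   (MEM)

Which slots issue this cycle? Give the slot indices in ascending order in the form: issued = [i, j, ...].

issued = [0, 2, 3]

#0 ALU src=r6,r0 dispatched  <A:2 Mu:2 Ld:2 B:1 rd:5 wr:1>
#1 ALU src=r6,r3 held:WAW  <A:2 Mu:2 Ld:2 B:1 rd:5 wr:1>
#2 BR src=- dispatched  <A:2 Mu:2 Ld:2 B:0 rd:5 wr:1>
#3 MUL src=r3,r1 dispatched  <A:2 Mu:1 Ld:2 B:0 rd:3 wr:0>
#4 MUL src=r2,r3 held:WR_PORT  <A:2 Mu:1 Ld:2 B:0 rd:3 wr:0>
#5 MEM src=r1 held:WR_PORT  <A:2 Mu:1 Ld:2 B:0 rd:3 wr:0>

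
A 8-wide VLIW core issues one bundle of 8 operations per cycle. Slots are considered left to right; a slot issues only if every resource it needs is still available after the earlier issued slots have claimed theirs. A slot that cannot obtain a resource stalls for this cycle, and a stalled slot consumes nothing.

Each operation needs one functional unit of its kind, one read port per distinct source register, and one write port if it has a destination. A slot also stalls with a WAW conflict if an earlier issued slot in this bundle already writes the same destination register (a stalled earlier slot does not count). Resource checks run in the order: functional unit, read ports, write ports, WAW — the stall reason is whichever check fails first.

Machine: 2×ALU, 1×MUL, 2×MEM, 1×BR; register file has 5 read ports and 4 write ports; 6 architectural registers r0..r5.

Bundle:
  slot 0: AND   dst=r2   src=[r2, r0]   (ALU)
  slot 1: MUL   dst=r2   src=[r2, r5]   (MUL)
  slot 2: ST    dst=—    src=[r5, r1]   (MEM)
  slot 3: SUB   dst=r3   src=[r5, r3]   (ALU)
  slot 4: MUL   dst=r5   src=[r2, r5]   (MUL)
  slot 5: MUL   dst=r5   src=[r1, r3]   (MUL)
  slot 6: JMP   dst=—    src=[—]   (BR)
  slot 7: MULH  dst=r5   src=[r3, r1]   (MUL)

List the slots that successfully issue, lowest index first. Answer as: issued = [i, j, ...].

issued = [0, 2, 6]

  0. ALU→r2 ⇒ go  {1A/1Mu/2Ld/1B | 3r 3w}
  1. MUL→r2 ⇒ no(WAW)  {1A/1Mu/2Ld/1B | 3r 3w}
  2. MEM ⇒ go  {1A/1Mu/1Ld/1B | 1r 3w}
  3. ALU→r3 ⇒ no(RD_PORT)  {1A/1Mu/1Ld/1B | 1r 3w}
  4. MUL→r5 ⇒ no(RD_PORT)  {1A/1Mu/1Ld/1B | 1r 3w}
  5. MUL→r5 ⇒ no(RD_PORT)  {1A/1Mu/1Ld/1B | 1r 3w}
  6. BR ⇒ go  {1A/1Mu/1Ld/0B | 1r 3w}
  7. MUL→r5 ⇒ no(RD_PORT)  {1A/1Mu/1Ld/0B | 1r 3w}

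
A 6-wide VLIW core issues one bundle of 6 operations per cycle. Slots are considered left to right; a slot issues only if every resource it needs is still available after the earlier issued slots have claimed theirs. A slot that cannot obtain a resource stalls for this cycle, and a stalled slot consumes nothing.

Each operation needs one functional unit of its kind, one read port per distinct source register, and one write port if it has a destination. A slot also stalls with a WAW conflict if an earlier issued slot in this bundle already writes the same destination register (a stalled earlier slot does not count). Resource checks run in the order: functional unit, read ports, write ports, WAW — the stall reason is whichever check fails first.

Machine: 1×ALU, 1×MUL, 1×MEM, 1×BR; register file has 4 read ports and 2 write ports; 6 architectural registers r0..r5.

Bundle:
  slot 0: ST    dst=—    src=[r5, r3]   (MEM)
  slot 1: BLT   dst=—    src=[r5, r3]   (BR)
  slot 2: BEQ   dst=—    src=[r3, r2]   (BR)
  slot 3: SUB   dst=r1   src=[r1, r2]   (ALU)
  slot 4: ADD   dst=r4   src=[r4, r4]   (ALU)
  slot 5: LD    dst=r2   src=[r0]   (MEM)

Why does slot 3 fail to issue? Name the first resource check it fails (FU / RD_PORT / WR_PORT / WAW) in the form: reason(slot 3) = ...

  0. MEM ⇒ go  {1A/1Mu/0Ld/1B | 2r 2w}
  1. BR ⇒ go  {1A/1Mu/0Ld/0B | 0r 2w}
  2. BR ⇒ no(FU)  {1A/1Mu/0Ld/0B | 0r 2w}
  3. ALU→r1 ⇒ no(RD_PORT)  {1A/1Mu/0Ld/0B | 0r 2w}
  4. ALU→r4 ⇒ no(RD_PORT)  {1A/1Mu/0Ld/0B | 0r 2w}
  5. MEM→r2 ⇒ no(FU)  {1A/1Mu/0Ld/0B | 0r 2w}

reason(slot 3) = RD_PORT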